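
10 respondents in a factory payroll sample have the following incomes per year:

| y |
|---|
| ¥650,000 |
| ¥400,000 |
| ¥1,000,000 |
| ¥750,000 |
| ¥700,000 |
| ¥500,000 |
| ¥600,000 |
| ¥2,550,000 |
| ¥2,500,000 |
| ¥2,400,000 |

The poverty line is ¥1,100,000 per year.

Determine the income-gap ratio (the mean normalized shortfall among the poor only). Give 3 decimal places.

Incomes under z: ¥400,000, ¥500,000, ¥600,000, ¥650,000, ¥700,000, ¥750,000, ¥1,000,000 (q = 7 of N = 10).
Relative gaps: 0.6364, 0.5455, 0.4545, 0.4091, 0.3636, 0.3182, 0.0909; sum = 2.818182.
I averages over the q = 7 poor units only: 2.818182 / 7 = 0.403.

0.403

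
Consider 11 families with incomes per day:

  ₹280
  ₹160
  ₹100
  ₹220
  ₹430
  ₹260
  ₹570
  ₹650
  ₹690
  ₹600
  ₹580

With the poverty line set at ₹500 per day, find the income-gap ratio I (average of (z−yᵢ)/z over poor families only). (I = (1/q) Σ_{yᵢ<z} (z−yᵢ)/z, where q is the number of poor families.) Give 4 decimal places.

Below z: ₹100, ₹160, ₹220, ₹260, ₹280, ₹430 (q = 6 of N = 11).
Shortfall ratios (z−y)/z: 0.8000, 0.6800, 0.5600, 0.4800, 0.4400, 0.1400; sum = 3.100000.
I averages over the q = 6 poor units only: 3.100000 / 6 = 0.5167.

0.5167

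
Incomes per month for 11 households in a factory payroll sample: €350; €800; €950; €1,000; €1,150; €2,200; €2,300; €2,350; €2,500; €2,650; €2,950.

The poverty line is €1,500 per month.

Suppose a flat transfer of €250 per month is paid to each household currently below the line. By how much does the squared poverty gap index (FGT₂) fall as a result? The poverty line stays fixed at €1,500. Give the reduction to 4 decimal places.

0.0530

Before: below the line — €350, €800, €950, €1,000, €1,150; squared poverty gap index (FGT₂) = 0.100505.
After the €250 transfer: below the line — €600, €1,050, €1,200, €1,250, €1,400; squared poverty gap index (FGT₂) = 0.047475.
Reduction = 0.100505 − 0.047475 = 0.0530.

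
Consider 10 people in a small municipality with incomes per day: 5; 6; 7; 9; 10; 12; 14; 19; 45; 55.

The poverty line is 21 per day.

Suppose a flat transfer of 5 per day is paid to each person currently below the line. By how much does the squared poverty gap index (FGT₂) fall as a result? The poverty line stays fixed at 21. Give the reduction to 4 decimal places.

0.1517

Before: below the line — 5, 6, 7, 9, 10, 12, 14, 19; squared poverty gap index (FGT₂) = 0.243991.
After the 5 transfer: below the line — 10, 11, 12, 14, 15, 17, 19; squared poverty gap index (FGT₂) = 0.092290.
Reduction = 0.243991 − 0.092290 = 0.1517.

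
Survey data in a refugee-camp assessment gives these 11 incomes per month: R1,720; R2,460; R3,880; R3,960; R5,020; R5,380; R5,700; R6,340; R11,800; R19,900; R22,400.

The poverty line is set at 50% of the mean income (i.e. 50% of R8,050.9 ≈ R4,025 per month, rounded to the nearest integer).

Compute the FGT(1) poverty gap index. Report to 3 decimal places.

Incomes under z: R1,720, R2,460, R3,880, R3,960 (q = 4 of N = 11).
Shortfall ratios: (4025−1720)/4025 = 0.5727; (4025−2460)/4025 = 0.3888; (4025−3880)/4025 = 0.0360; (4025−3960)/4025 = 0.0161.
Sum of shortfalls = 1.013665; P₁ averages over all N: 1.013665 / 11 = 0.092.

0.092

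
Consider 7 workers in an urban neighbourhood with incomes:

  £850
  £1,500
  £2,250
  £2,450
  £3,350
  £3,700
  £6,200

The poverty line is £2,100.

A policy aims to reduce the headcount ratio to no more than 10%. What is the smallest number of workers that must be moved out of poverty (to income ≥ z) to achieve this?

2 of the 7 workers are poor, so H = 2/7 = 0.286.
A headcount ratio of at most 10% allows at most ⌊0.10 × 7⌋ = 0 poor workers.
So at least 2 − 0 = 2 must be lifted.

2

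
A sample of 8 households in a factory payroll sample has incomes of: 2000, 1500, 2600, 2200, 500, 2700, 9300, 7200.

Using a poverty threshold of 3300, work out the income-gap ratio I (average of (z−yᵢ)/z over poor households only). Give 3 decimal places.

0.419

Below z: 500, 1500, 2000, 2200, 2600, 2700 (q = 6 of N = 8).
Shortfall ratios (z−y)/z: 0.8485, 0.5455, 0.3939, 0.3333, 0.2121, 0.1818; sum = 2.515152.
The income-gap ratio divides by q (the poor only): 2.515152 / 6 = 0.419.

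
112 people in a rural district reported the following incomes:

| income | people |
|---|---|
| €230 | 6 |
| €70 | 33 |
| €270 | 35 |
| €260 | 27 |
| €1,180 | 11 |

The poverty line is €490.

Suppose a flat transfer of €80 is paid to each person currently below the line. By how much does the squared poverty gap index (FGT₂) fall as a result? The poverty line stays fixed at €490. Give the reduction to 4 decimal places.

0.1505

Before: below the line — 33×€70, 6×€230, 27×€260, 35×€270; squared poverty gap index (FGT₂) = 0.347664.
After the €80 transfer: below the line — 33×€150, 6×€310, 27×€340, 35×€350; squared poverty gap index (FGT₂) = 0.197191.
Reduction = 0.347664 − 0.197191 = 0.1505.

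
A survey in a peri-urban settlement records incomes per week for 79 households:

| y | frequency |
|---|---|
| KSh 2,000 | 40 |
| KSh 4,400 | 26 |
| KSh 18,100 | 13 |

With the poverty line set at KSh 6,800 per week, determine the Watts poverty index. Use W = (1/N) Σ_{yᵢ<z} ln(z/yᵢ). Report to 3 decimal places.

0.763

Incomes under z: 40×KSh 2,000, 26×KSh 4,400 (q = 66 of N = 79).
Log shortfalls: ln(6800/2000) = 1.2238 (×40); ln(6800/4400) = 0.4353 (×26).
W = 60.269287 / 79 = 0.763.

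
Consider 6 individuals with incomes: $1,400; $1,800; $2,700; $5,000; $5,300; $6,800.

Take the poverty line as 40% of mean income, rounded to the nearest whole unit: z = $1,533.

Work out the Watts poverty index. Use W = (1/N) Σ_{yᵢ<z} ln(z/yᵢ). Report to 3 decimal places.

Below z: $1,400 (q = 1 of N = 6).
Log shortfalls: ln(1533/1400) = 0.0908.
W = 0.090754 / 6 = 0.015.

0.015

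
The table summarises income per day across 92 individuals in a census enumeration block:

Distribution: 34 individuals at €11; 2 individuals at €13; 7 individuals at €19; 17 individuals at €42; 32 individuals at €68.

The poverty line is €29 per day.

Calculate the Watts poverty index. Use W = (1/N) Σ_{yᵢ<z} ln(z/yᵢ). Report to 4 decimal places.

Incomes under z: 34×€11, 2×€13, 7×€19 (q = 43 of N = 92).
Log shortfalls: ln(29/11) = 0.9694 (×34); ln(29/13) = 0.8023 (×2); ln(29/19) = 0.4229 (×7).
W = 37.524310 / 92 = 0.4079.

0.4079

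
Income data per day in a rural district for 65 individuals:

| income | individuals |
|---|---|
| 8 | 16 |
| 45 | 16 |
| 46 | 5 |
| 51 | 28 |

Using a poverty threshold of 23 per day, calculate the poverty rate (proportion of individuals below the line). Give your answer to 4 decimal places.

16 of the 65 individuals have income below 23.
H = 16/65 = 0.2462.

0.2462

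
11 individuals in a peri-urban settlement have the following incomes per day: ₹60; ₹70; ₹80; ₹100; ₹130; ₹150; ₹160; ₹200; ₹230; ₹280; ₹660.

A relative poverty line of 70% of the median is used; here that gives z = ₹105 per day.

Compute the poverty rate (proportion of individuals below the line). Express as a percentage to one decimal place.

36.4%

4 of the 11 individuals have income below ₹105.
H = 4/11 = 36.4%.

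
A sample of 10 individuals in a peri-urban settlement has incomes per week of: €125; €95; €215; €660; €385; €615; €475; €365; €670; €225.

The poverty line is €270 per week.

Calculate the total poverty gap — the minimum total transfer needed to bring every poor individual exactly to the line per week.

€420

Below z: €95, €125, €215, €225 (q = 4 of N = 10).
Individual gaps: 270−95 = 175; 270−125 = 145; 270−215 = 55; 270−225 = 45.
Aggregate gap = €420.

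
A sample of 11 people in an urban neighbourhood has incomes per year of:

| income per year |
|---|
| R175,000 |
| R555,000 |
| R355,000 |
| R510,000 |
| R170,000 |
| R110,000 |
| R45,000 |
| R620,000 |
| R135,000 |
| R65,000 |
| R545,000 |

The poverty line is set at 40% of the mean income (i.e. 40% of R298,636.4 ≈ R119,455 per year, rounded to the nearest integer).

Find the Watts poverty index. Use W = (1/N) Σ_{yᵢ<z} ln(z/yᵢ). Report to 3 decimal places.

Below the line: R45,000, R65,000, R110,000 (q = 3 of N = 11).
Log shortfalls: ln(119455/45000) = 0.9763; ln(119455/65000) = 0.6086; ln(119455/110000) = 0.0825.
W = 1.667289 / 11 = 0.152.

0.152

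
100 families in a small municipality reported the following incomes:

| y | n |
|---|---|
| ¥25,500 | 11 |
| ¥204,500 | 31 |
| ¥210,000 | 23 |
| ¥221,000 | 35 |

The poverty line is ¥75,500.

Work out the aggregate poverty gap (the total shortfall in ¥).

¥550,000

Incomes under z: 11×¥25,500 (q = 11 of N = 100).
Individual gaps: 11×(75500−25500) = 550000.
Aggregate gap = ¥550,000.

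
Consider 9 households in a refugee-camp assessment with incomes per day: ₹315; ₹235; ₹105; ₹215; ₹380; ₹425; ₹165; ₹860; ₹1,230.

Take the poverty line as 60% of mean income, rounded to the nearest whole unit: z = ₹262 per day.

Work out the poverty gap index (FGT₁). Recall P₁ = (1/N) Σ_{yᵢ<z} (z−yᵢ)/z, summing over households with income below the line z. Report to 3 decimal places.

Poor units: ₹105, ₹165, ₹215, ₹235 (q = 4 of N = 9).
Relative gaps: (262−105)/262 = 0.5992; (262−165)/262 = 0.3702; (262−215)/262 = 0.1794; (262−235)/262 = 0.1031.
Sum of shortfalls = 1.251908; P₁ averages over all N: 1.251908 / 9 = 0.139.

0.139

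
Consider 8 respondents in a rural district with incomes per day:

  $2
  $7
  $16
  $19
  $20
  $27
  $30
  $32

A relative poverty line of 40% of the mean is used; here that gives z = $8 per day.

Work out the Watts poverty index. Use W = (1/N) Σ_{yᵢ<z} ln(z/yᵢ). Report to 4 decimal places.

Below the line: $2, $7 (q = 2 of N = 8).
Log gaps: ln(8/2) = 1.3863; ln(8/7) = 0.1335.
W = 1.519826 / 8 = 0.1900.

0.1900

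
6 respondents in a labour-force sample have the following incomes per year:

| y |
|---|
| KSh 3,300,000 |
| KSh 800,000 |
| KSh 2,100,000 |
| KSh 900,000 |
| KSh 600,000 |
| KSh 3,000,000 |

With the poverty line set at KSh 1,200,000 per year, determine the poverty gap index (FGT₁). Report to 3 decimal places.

Below z: KSh 600,000, KSh 800,000, KSh 900,000 (q = 3 of N = 6).
Shortfall ratios: (1200000−600000)/1200000 = 0.5000; (1200000−800000)/1200000 = 0.3333; (1200000−900000)/1200000 = 0.2500.
Σ = 1.083333. Dividing by the full population N = 6 gives P₁ = 0.181.

0.181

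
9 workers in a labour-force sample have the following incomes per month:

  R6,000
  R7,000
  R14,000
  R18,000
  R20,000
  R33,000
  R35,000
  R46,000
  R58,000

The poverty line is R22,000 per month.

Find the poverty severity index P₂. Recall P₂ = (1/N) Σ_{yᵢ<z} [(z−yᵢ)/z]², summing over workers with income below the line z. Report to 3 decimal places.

0.130

Below the line: R6,000, R7,000, R14,000, R18,000, R20,000 (q = 5 of N = 9).
Normalized shortfalls: (22000−6000)/22000 = 0.7273; (22000−7000)/22000 = 0.6818; (22000−14000)/22000 = 0.3636; (22000−18000)/22000 = 0.1818; (22000−20000)/22000 = 0.0909.
Squared: 0.5289; 0.4649; 0.1322; 0.0331; 0.0083.
Sum = 1.167355; P₂ = 1.167355 / 9 = 0.130.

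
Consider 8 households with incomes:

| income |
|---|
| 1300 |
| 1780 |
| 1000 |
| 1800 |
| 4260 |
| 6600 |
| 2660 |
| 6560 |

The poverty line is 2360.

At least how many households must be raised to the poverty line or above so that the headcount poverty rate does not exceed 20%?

3

Currently q = 4 of N = 8 are below the line (H = 0.500).
A headcount ratio of at most 20% allows at most ⌊0.20 × 8⌋ = 1 poor households.
So at least 4 − 1 = 3 must be lifted.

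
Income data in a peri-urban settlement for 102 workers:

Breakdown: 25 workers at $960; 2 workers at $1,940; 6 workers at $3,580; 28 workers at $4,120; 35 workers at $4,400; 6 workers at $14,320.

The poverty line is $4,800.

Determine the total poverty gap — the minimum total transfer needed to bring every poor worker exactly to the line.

Incomes under z: 25×$960, 2×$1,940, 6×$3,580, 28×$4,120, 35×$4,400 (q = 96 of N = 102).
Individual gaps: 25×(4800−960) = 96000; 2×(4800−1940) = 5720; 6×(4800−3580) = 7320; 28×(4800−4120) = 19040; 35×(4800−4400) = 14000.
Aggregate gap = $142,080.

$142,080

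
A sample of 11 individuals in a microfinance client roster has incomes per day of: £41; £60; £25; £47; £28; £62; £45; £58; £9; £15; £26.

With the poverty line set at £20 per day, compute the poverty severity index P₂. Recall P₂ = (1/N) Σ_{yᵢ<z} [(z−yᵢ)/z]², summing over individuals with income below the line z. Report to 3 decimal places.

Below the line: £9, £15 (q = 2 of N = 11).
Normalized shortfalls: (20−9)/20 = 0.5500; (20−15)/20 = 0.2500.
Squared: 0.3025; 0.0625.
Sum = 0.365000; P₂ = 0.365000 / 11 = 0.033.

0.033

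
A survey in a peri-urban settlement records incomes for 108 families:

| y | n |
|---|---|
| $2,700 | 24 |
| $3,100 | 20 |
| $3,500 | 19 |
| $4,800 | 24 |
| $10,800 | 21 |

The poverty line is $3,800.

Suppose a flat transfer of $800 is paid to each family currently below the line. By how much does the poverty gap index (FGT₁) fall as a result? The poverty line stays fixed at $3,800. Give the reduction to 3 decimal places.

0.095

Before: below the line — 24×$2,700, 20×$3,100, 19×$3,500; poverty gap index (FGT₁) = 0.11233.
After the $800 transfer: below the line — 24×$3,500; poverty gap index (FGT₁) = 0.01754.
Reduction = 0.11233 − 0.01754 = 0.095.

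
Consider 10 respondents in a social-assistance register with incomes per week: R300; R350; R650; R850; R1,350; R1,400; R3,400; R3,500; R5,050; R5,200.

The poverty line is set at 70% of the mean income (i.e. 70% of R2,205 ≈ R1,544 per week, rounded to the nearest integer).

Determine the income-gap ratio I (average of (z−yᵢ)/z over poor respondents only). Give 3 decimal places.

Poor units: R300, R350, R650, R850, R1,350, R1,400 (q = 6 of N = 10).
Shortfall ratios (z−y)/z: 0.8057, 0.7733, 0.5790, 0.4495, 0.1256, 0.0933; sum = 2.826425.
The income-gap ratio divides by q (the poor only): 2.826425 / 6 = 0.471.

0.471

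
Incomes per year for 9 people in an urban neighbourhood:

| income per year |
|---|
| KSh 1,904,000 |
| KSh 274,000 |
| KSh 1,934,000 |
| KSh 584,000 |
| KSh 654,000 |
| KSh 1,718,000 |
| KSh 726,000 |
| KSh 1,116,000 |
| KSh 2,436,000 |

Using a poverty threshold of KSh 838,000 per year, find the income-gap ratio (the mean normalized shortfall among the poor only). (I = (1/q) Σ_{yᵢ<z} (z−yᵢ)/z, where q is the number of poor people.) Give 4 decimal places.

0.3323

Poor units: KSh 274,000, KSh 584,000, KSh 654,000, KSh 726,000 (q = 4 of N = 9).
Relative gaps: 0.6730, 0.3031, 0.2196, 0.1337; sum = 1.329356.
The income-gap ratio divides by q (the poor only): 1.329356 / 4 = 0.3323.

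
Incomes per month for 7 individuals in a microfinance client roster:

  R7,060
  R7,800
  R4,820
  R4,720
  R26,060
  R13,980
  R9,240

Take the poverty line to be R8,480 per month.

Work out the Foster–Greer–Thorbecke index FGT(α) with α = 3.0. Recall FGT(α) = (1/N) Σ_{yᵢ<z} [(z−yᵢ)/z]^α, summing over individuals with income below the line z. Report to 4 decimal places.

0.0247

Below z: R4,720, R4,820, R7,060, R7,800 (q = 4 of N = 7).
Shortfall ratios: (8480−4720)/8480 = 0.4434; (8480−4820)/8480 = 0.4316; (8480−7060)/8480 = 0.1675; (8480−7800)/8480 = 0.0802.
Raised to α = 3.0: 0.08717; 0.08040; 0.00470; 0.00052.
Sum = 0.172783; FGT(3.0) = 0.172783 / 7 = 0.0247.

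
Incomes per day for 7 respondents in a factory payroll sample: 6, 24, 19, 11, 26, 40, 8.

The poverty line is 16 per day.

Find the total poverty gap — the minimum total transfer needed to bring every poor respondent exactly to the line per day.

Poor units: 6, 8, 11 (q = 3 of N = 7).
Individual gaps: 16−6 = 10; 16−8 = 8; 16−11 = 5.
Aggregate gap = 23.

23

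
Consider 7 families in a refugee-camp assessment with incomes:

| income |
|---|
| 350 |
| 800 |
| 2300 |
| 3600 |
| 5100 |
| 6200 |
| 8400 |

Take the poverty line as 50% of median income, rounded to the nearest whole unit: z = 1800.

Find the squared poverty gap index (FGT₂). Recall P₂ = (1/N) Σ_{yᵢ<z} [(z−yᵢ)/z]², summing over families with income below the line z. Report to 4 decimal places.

Incomes under z: 350, 800 (q = 2 of N = 7).
Relative gaps: (1800−350)/1800 = 0.8056; (1800−800)/1800 = 0.5556.
Squared: 0.6489; 0.3086.
Sum = 0.957562; P₂ = 0.957562 / 7 = 0.1368.

0.1368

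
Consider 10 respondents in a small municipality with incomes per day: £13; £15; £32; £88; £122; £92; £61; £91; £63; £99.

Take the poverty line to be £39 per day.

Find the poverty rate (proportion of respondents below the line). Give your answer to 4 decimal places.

3 of the 10 respondents have income below £39.
H = 3/10 = 0.3000.

0.3000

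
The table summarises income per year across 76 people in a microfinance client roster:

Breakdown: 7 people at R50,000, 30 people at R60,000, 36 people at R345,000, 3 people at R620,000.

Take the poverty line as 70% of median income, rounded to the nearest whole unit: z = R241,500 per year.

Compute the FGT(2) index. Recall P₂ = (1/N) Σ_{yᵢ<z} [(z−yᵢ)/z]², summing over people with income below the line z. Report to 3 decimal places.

0.281

Poor units: 7×R50,000, 30×R60,000 (q = 37 of N = 76).
Relative gaps: (241500−50000)/241500 = 0.7930 (×7); (241500−60000)/241500 = 0.7516 (×30).
Squared: 0.6288 (×7); 0.5648 (×30).
Sum = 21.346454; P₂ = 21.346454 / 76 = 0.281.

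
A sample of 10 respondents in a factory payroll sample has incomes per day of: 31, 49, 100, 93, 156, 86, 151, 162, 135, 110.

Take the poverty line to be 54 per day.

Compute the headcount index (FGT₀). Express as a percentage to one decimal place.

2 of the 10 respondents have income below 54.
H = 2/10 = 20.0%.

20.0%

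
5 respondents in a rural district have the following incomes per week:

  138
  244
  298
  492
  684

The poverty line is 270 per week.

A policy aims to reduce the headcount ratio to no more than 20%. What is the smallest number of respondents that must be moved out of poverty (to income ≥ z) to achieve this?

1

2 of the 5 respondents are poor, so H = 2/5 = 0.400.
A headcount ratio of at most 20% allows at most ⌊0.20 × 5⌋ = 1 poor respondents.
So at least 2 − 1 = 1 must be lifted.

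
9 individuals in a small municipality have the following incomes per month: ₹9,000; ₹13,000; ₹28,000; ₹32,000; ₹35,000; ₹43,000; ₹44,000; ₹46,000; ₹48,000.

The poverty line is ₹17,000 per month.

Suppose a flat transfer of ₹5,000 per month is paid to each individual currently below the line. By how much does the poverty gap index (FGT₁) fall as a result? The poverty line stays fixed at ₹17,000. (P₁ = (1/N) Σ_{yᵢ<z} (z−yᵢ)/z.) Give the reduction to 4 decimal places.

0.0588

Before: below the line — ₹9,000, ₹13,000; poverty gap index (FGT₁) = 0.078431.
After the ₹5,000 transfer: below the line — ₹14,000; poverty gap index (FGT₁) = 0.019608.
Reduction = 0.078431 − 0.019608 = 0.0588.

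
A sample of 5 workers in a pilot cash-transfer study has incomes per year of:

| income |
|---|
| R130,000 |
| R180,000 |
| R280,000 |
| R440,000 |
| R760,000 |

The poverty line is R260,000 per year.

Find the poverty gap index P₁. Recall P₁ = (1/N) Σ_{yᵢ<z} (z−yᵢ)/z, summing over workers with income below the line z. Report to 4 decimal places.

Below the line: R130,000, R180,000 (q = 2 of N = 5).
Normalized shortfalls: (260000−130000)/260000 = 0.5000; (260000−180000)/260000 = 0.3077.
Sum of shortfalls = 0.807692; P₁ averages over all N: 0.807692 / 5 = 0.1615.

0.1615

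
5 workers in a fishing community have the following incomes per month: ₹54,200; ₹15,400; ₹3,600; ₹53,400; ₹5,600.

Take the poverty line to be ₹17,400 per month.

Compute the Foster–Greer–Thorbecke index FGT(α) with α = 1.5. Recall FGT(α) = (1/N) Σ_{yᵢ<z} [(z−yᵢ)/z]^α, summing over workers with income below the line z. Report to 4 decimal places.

Incomes under z: ₹3,600, ₹5,600, ₹15,400 (q = 3 of N = 5).
Normalized shortfalls: (17400−3600)/17400 = 0.7931; (17400−5600)/17400 = 0.6782; (17400−15400)/17400 = 0.1149.
Raised to α = 1.5: 0.70631; 0.55847; 0.03897.
Sum = 1.303747; FGT(1.5) = 1.303747 / 5 = 0.2607.

0.2607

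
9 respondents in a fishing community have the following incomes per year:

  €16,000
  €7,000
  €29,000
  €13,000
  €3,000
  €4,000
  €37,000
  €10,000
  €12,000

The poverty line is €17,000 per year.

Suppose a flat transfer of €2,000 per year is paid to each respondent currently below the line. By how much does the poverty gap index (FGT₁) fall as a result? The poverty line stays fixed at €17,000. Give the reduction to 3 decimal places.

0.085

Before: below the line — €3,000, €4,000, €7,000, €10,000, €12,000, €13,000, €16,000; poverty gap index (FGT₁) = 0.35294.
After the €2,000 transfer: below the line — €5,000, €6,000, €9,000, €12,000, €14,000, €15,000; poverty gap index (FGT₁) = 0.26797.
Reduction = 0.35294 − 0.26797 = 0.085.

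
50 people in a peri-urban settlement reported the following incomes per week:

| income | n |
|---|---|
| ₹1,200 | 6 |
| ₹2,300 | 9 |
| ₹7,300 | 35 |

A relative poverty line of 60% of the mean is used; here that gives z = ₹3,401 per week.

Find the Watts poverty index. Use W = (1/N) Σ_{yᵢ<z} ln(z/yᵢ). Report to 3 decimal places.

0.195

Below z: 6×₹1,200, 9×₹2,300 (q = 15 of N = 50).
Log shortfalls: ln(3401/1200) = 1.0417 (×6); ln(3401/2300) = 0.3912 (×9).
W = 9.770931 / 50 = 0.195.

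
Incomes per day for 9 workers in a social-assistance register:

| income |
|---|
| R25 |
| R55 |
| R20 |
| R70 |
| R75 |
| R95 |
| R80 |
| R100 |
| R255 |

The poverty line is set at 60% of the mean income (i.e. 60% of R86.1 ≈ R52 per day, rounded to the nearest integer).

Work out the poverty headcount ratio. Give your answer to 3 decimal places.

2 of the 9 workers have income below R52.
H = 2/9 = 0.222.

0.222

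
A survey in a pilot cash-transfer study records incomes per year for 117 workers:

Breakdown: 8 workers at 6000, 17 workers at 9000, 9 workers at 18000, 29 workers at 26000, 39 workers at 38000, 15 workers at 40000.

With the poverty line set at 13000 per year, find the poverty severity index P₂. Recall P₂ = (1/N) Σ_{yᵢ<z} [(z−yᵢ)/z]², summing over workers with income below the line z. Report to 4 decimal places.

0.0336

Incomes under z: 8×6000, 17×9000 (q = 25 of N = 117).
Relative gaps: (13000−6000)/13000 = 0.5385 (×8); (13000−9000)/13000 = 0.3077 (×17).
Squared: 0.2899 (×8); 0.0947 (×17).
Sum = 3.928994; P₂ = 3.928994 / 117 = 0.0336.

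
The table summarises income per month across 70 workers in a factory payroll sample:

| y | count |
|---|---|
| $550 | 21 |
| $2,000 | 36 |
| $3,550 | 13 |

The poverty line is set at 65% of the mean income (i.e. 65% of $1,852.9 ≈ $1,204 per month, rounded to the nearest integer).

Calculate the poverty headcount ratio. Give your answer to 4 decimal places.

0.3000

21 of the 70 workers have income below $1,204.
H = 21/70 = 0.3000.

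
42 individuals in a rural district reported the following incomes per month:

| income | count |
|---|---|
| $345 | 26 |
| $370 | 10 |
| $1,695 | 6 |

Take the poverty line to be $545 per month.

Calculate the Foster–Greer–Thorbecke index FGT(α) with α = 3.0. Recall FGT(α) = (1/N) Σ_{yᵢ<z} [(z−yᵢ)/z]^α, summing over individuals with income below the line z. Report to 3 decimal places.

Incomes under z: 26×$345, 10×$370 (q = 36 of N = 42).
Normalized shortfalls: (545−345)/545 = 0.3670 (×26); (545−370)/545 = 0.3211 (×10).
Raised to α = 3.0: 0.04942 (×26); 0.03311 (×10).
Sum = 1.615987; FGT(3.0) = 1.615987 / 42 = 0.038.

0.038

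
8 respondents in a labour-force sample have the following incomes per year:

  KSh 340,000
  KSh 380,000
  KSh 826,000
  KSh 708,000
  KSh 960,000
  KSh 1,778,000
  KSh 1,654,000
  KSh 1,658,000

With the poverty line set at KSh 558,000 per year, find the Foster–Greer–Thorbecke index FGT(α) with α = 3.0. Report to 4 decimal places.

Below z: KSh 340,000, KSh 380,000 (q = 2 of N = 8).
Gap ratios (z−y)/z: (558000−340000)/558000 = 0.3907; (558000−380000)/558000 = 0.3190.
Raised to α = 3.0: 0.05963; 0.03246.
Sum = 0.092091; FGT(3.0) = 0.092091 / 8 = 0.0115.

0.0115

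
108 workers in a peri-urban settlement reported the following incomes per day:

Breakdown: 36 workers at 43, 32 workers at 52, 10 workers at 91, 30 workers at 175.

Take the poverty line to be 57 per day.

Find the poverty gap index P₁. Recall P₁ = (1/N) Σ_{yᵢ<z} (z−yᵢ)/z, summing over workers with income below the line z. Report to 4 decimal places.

0.1079

Below z: 36×43, 32×52 (q = 68 of N = 108).
Shortfall ratios: (57−43)/57 = 0.2456 (×36); (57−52)/57 = 0.0877 (×32).
Σ = 11.649123. Dividing by the full population N = 108 gives P₁ = 0.1079.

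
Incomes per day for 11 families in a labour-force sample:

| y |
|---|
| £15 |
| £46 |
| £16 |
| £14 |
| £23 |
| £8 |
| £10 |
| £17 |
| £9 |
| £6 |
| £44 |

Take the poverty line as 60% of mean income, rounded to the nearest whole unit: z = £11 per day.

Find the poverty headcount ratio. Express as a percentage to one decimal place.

4 of the 11 families have income below £11.
H = 4/11 = 36.4%.

36.4%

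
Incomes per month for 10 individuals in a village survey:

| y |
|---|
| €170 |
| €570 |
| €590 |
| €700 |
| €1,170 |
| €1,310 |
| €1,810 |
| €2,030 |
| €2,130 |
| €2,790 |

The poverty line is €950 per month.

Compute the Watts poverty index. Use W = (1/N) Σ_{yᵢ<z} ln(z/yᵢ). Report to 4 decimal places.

0.3013

Below z: €170, €570, €590, €700 (q = 4 of N = 10).
Log gaps: ln(950/170) = 1.7207; ln(950/570) = 0.5108; ln(950/590) = 0.4763; ln(950/700) = 0.3054.
W = 3.013210 / 10 = 0.3013.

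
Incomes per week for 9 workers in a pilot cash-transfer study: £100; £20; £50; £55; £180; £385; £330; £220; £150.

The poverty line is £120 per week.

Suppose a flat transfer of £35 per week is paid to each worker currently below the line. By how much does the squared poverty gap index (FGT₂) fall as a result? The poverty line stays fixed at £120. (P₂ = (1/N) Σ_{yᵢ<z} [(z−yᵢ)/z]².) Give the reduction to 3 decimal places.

Before: below the line — £20, £50, £55, £100; squared poverty gap index (FGT₂) = 0.15066.
After the £35 transfer: below the line — £55, £85, £90; squared poverty gap index (FGT₂) = 0.04900.
Reduction = 0.15066 − 0.04900 = 0.102.

0.102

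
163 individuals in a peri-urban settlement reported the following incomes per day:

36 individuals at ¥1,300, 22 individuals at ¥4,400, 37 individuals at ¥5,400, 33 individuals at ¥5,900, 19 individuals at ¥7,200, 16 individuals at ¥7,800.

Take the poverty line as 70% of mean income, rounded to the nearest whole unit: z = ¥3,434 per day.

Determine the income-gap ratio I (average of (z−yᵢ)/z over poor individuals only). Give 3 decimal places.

0.621

Incomes under z: 36×¥1,300 (q = 36 of N = 163).
Relative gaps: 0.6214 (×36); sum = 22.371578.
The income-gap ratio divides by q (the poor only): 22.371578 / 36 = 0.621.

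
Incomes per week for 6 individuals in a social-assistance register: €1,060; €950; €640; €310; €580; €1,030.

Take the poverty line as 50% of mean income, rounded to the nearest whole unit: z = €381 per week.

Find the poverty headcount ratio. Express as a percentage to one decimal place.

1 of the 6 individuals have income below €381.
H = 1/6 = 16.7%.

16.7%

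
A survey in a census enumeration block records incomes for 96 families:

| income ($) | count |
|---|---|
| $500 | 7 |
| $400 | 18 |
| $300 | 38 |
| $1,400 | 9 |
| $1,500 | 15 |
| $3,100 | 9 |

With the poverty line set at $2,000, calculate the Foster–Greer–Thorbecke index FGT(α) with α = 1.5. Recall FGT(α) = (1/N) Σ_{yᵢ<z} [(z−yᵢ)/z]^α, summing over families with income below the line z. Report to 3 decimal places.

0.527

Incomes under z: 38×$300, 18×$400, 7×$500, 9×$1,400, 15×$1,500 (q = 87 of N = 96).
Shortfall ratios: (2000−300)/2000 = 0.8500 (×38); (2000−400)/2000 = 0.8000 (×18); (2000−500)/2000 = 0.7500 (×7); (2000−1400)/2000 = 0.3000 (×9); (2000−1500)/2000 = 0.2500 (×15).
Raised to α = 1.5: 0.78366 (×38); 0.71554 (×18); 0.64952 (×7); 0.16432 (×9); 0.12500 (×15).
Sum = 50.559364; FGT(1.5) = 50.559364 / 96 = 0.527.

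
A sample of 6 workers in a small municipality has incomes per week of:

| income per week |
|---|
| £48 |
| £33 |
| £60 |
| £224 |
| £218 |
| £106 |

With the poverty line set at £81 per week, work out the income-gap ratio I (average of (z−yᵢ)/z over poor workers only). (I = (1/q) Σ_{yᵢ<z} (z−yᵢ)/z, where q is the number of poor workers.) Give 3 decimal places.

Poor units: £33, £48, £60 (q = 3 of N = 6).
Relative gaps: 0.5926, 0.4074, 0.2593; sum = 1.259259.
I averages over the q = 3 poor units only: 1.259259 / 3 = 0.420.

0.420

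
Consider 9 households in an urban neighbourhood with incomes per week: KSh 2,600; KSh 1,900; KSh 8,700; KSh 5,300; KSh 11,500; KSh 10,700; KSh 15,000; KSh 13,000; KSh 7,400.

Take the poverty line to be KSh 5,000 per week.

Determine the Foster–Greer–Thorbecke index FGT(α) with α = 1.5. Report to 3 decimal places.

Poor units: KSh 1,900, KSh 2,600 (q = 2 of N = 9).
Shortfall ratios: (5000−1900)/5000 = 0.6200; (5000−2600)/5000 = 0.4800.
Raised to α = 1.5: 0.48819; 0.33255.
Sum = 0.820742; FGT(1.5) = 0.820742 / 9 = 0.091.

0.091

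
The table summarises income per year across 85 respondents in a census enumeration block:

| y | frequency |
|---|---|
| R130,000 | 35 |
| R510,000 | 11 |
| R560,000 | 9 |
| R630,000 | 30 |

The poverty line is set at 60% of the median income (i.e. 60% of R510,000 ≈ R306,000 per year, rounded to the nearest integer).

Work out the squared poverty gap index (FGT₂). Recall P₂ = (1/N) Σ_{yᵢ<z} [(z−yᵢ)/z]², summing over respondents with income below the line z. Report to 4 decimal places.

Below z: 35×R130,000 (q = 35 of N = 85).
Relative gaps: (306000−130000)/306000 = 0.5752 (×35).
Squared: 0.3308 (×35).
Sum = 11.578453; P₂ = 11.578453 / 85 = 0.1362.

0.1362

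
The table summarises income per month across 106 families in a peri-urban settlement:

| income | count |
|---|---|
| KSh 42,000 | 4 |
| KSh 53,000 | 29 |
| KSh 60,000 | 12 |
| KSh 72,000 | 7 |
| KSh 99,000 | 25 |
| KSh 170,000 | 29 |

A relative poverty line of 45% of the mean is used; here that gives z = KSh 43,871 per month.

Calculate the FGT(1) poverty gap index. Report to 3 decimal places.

Incomes under z: 4×KSh 42,000 (q = 4 of N = 106).
Gap ratios (z−y)/z: (43871−42000)/43871 = 0.0426 (×4).
Σ = 0.170591. Dividing by the full population N = 106 gives P₁ = 0.002.

0.002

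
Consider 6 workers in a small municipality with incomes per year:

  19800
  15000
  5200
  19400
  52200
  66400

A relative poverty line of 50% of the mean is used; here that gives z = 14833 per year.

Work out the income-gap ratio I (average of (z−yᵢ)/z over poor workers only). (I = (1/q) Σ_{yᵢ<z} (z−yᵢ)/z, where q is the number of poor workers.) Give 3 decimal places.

Incomes under z: 5200 (q = 1 of N = 6).
Relative gaps: 0.6494; sum = 0.649430.
The income-gap ratio divides by q (the poor only): 0.649430 / 1 = 0.649.

0.649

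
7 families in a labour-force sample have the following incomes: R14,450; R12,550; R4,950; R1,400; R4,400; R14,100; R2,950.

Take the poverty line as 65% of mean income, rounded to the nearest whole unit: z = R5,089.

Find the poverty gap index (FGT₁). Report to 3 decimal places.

Below z: R1,400, R2,950, R4,400, R4,950 (q = 4 of N = 7).
Normalized shortfalls: (5089−1400)/5089 = 0.7249; (5089−2950)/5089 = 0.4203; (5089−4400)/5089 = 0.1354; (5089−4950)/5089 = 0.0273.
Sum of shortfalls = 1.307919; P₁ averages over all N: 1.307919 / 7 = 0.187.

0.187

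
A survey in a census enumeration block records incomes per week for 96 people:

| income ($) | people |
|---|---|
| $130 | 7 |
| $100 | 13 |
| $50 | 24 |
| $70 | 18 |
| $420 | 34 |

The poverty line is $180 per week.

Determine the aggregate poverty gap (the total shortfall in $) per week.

Incomes under z: 24×$50, 18×$70, 13×$100, 7×$130 (q = 62 of N = 96).
Individual gaps: 24×(180−50) = 3120; 18×(180−70) = 1980; 13×(180−100) = 1040; 7×(180−130) = 350.
Aggregate gap = $6,490.

$6,490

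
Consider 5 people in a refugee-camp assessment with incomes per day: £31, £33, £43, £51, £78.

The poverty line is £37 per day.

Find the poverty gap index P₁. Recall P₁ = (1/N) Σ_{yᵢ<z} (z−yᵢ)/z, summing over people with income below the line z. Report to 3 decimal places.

0.054

Below the line: £31, £33 (q = 2 of N = 5).
Relative gaps: (37−31)/37 = 0.1622; (37−33)/37 = 0.1081.
Sum of shortfalls = 0.270270; P₁ averages over all N: 0.270270 / 5 = 0.054.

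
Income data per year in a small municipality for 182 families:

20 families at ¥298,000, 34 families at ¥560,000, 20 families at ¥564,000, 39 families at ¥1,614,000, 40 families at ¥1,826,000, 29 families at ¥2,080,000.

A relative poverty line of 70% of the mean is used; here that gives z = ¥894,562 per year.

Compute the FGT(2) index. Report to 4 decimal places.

0.0900

Incomes under z: 20×¥298,000, 34×¥560,000, 20×¥564,000 (q = 74 of N = 182).
Gap ratios (z−y)/z: (894562−298000)/894562 = 0.6669 (×20); (894562−560000)/894562 = 0.3740 (×34); (894562−564000)/894562 = 0.3695 (×20).
Squared: 0.4447 (×20); 0.1399 (×34); 0.1365 (×20).
Sum = 16.381097; P₂ = 16.381097 / 182 = 0.0900.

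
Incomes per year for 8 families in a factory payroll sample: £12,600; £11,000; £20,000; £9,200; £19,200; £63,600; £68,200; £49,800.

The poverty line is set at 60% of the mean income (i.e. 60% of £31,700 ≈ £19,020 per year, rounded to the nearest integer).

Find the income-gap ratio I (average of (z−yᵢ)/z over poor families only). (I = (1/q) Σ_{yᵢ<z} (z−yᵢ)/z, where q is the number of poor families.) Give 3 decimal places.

0.425

Incomes under z: £9,200, £11,000, £12,600 (q = 3 of N = 8).
Relative gaps: 0.5163, 0.4217, 0.3375; sum = 1.275499.
The income-gap ratio divides by q (the poor only): 1.275499 / 3 = 0.425.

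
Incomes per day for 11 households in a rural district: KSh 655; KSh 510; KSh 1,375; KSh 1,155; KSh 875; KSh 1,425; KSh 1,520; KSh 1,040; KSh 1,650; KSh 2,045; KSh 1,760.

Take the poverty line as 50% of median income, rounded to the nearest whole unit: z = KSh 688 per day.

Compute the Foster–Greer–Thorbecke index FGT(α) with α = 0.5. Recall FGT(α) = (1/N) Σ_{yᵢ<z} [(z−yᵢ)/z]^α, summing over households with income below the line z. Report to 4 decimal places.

Below z: KSh 510, KSh 655 (q = 2 of N = 11).
Relative gaps: (688−510)/688 = 0.2587; (688−655)/688 = 0.0480.
Raised to α = 0.5: 0.50865; 0.21901.
Sum = 0.727656; FGT(0.5) = 0.727656 / 11 = 0.0662.

0.0662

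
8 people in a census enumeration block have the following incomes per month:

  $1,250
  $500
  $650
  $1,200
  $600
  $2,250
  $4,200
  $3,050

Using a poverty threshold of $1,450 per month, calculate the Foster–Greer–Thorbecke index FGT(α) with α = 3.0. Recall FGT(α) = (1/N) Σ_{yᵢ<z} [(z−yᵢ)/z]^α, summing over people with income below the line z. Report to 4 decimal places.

Below the line: $500, $600, $650, $1,200, $1,250 (q = 5 of N = 8).
Relative gaps: (1450−500)/1450 = 0.6552; (1450−600)/1450 = 0.5862; (1450−650)/1450 = 0.5517; (1450−1200)/1450 = 0.1724; (1450−1250)/1450 = 0.1379.
Raised to α = 3.0: 0.28123; 0.20144; 0.16794; 0.00513; 0.00262.
Sum = 0.658371; FGT(3.0) = 0.658371 / 8 = 0.0823.

0.0823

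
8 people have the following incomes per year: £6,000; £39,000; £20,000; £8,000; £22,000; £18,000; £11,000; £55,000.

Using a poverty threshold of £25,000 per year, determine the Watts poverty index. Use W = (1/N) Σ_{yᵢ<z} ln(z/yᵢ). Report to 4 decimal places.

Below z: £6,000, £8,000, £11,000, £18,000, £20,000, £22,000 (q = 6 of N = 8).
Log shortfalls: ln(25000/6000) = 1.4271; ln(25000/8000) = 1.1394; ln(25000/11000) = 0.8210; ln(25000/18000) = 0.3285; ln(25000/20000) = 0.2231; ln(25000/22000) = 0.1278.
W = 4.067012 / 8 = 0.5084.

0.5084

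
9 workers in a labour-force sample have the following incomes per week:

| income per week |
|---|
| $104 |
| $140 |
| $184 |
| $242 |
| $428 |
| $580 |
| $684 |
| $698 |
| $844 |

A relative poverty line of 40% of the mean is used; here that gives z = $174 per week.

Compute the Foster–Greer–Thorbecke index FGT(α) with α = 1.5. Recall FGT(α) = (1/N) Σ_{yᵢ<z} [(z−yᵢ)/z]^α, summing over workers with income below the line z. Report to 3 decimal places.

0.038

Below z: $104, $140 (q = 2 of N = 9).
Gap ratios (z−y)/z: (174−104)/174 = 0.4023; (174−140)/174 = 0.1954.
Raised to α = 1.5: 0.25517; 0.08638.
Sum = 0.341543; FGT(1.5) = 0.341543 / 9 = 0.038.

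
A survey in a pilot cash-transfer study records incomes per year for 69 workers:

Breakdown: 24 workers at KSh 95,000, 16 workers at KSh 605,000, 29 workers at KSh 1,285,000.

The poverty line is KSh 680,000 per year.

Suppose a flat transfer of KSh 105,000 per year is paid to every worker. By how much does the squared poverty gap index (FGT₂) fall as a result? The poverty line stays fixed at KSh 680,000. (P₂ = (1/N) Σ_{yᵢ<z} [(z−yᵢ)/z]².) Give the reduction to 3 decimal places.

0.087

Before: below the line — 24×KSh 95,000, 16×KSh 605,000; squared poverty gap index (FGT₂) = 0.26025.
After the KSh 105,000 transfer: below the line — 24×KSh 200,000; squared poverty gap index (FGT₂) = 0.17331.
Reduction = 0.26025 − 0.17331 = 0.087.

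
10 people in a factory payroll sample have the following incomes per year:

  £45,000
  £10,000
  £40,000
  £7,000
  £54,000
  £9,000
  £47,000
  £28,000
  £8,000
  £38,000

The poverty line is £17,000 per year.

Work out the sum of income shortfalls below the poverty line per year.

Below the line: £7,000, £8,000, £9,000, £10,000 (q = 4 of N = 10).
Individual gaps: 17000−7000 = 10000; 17000−8000 = 9000; 17000−9000 = 8000; 17000−10000 = 7000.
Aggregate gap = £34,000.

£34,000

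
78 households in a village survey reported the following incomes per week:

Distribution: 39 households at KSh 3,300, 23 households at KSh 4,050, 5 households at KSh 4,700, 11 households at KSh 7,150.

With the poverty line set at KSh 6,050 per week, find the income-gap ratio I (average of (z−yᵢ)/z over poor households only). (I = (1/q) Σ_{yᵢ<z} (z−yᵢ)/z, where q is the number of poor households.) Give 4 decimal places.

0.3947

Below z: 39×KSh 3,300, 23×KSh 4,050, 5×KSh 4,700 (q = 67 of N = 78).
Relative gaps: 0.4545 (×39), 0.3306 (×23), 0.2231 (×5); sum = 26.446281.
I averages over the q = 67 poor units only: 26.446281 / 67 = 0.3947.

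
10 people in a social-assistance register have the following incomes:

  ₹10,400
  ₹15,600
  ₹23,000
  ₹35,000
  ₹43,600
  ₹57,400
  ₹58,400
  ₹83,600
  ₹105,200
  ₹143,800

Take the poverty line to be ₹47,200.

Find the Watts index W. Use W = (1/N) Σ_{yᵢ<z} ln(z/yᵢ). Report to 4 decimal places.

0.3717

Poor units: ₹10,400, ₹15,600, ₹23,000, ₹35,000, ₹43,600 (q = 5 of N = 10).
Log shortfalls: ln(47200/10400) = 1.5126; ln(47200/15600) = 1.1071; ln(47200/23000) = 0.7189; ln(47200/35000) = 0.2990; ln(47200/43600) = 0.0793.
W = 3.716993 / 10 = 0.3717.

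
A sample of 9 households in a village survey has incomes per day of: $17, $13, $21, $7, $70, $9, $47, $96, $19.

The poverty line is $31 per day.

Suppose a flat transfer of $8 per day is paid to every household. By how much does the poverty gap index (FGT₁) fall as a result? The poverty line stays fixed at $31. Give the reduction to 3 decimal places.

0.172

Before: below the line — $7, $9, $13, $17, $19, $21; poverty gap index (FGT₁) = 0.35842.
After the $8 transfer: below the line — $15, $17, $21, $25, $27, $29; poverty gap index (FGT₁) = 0.18638.
Reduction = 0.35842 − 0.18638 = 0.172.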